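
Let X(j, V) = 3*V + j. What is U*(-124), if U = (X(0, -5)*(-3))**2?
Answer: -251100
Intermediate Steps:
X(j, V) = j + 3*V
U = 2025 (U = ((0 + 3*(-5))*(-3))**2 = ((0 - 15)*(-3))**2 = (-15*(-3))**2 = 45**2 = 2025)
U*(-124) = 2025*(-124) = -251100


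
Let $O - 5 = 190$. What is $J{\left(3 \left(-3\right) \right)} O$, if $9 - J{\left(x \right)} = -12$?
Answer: $4095$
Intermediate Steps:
$O = 195$ ($O = 5 + 190 = 195$)
$J{\left(x \right)} = 21$ ($J{\left(x \right)} = 9 - -12 = 9 + 12 = 21$)
$J{\left(3 \left(-3\right) \right)} O = 21 \cdot 195 = 4095$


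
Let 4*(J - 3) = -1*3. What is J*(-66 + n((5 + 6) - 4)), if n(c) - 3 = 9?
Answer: -243/2 ≈ -121.50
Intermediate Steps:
n(c) = 12 (n(c) = 3 + 9 = 12)
J = 9/4 (J = 3 + (-1*3)/4 = 3 + (1/4)*(-3) = 3 - 3/4 = 9/4 ≈ 2.2500)
J*(-66 + n((5 + 6) - 4)) = 9*(-66 + 12)/4 = (9/4)*(-54) = -243/2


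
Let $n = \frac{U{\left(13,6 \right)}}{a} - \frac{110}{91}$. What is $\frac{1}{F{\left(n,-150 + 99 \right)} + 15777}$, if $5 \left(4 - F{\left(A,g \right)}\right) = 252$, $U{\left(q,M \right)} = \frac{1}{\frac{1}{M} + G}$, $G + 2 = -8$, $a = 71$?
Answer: $\frac{5}{78653} \approx 6.357 \cdot 10^{-5}$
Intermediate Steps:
$G = -10$ ($G = -2 - 8 = -10$)
$U{\left(q,M \right)} = \frac{1}{-10 + \frac{1}{M}}$ ($U{\left(q,M \right)} = \frac{1}{\frac{1}{M} - 10} = \frac{1}{-10 + \frac{1}{M}}$)
$n = - \frac{461336}{381199}$ ($n = \frac{\left(-1\right) 6 \frac{1}{-1 + 10 \cdot 6}}{71} - \frac{110}{91} = \left(-1\right) 6 \frac{1}{-1 + 60} \cdot \frac{1}{71} - \frac{110}{91} = \left(-1\right) 6 \cdot \frac{1}{59} \cdot \frac{1}{71} - \frac{110}{91} = \left(- \frac{6}{59}\right) \frac{1}{71} - \frac{110}{91} = - \frac{6}{4189} - \frac{110}{91} = - \frac{461336}{381199} \approx -1.2102$)
$F{\left(A,g \right)} = - \frac{232}{5}$ ($F{\left(A,g \right)} = 4 - \frac{252}{5} = - \frac{232}{5}$)
$\frac{1}{F{\left(n,-150 + 99 \right)} + 15777} = \frac{1}{- \frac{232}{5} + 15777} = \frac{1}{\frac{78653}{5}} = \frac{5}{78653}$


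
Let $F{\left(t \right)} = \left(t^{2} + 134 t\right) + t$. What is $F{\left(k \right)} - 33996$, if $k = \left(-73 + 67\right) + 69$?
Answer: $-21522$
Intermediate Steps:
$k = 63$ ($k = -6 + 69 = 63$)
$F{\left(t \right)} = t^{2} + 135 t$
$F{\left(k \right)} - 33996 = 63 \left(135 + 63\right) - 33996 = 63 \cdot 198 - 33996 = 12474 - 33996 = -21522$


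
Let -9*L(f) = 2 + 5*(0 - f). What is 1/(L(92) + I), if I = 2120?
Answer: 9/19538 ≈ 0.00046064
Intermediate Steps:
L(f) = -2/9 + 5*f/9 (L(f) = -(2 + 5*(0 - f))/9 = -(2 + 5*(-f))/9 = -(2 - 5*f)/9 = -2/9 + 5*f/9)
1/(L(92) + I) = 1/((-2/9 + (5/9)*92) + 2120) = 1/((-2/9 + 460/9) + 2120) = 1/(458/9 + 2120) = 1/(19538/9) = 9/19538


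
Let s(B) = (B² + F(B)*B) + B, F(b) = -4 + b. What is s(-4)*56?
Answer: 2464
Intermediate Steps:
s(B) = B + B² + B*(-4 + B) (s(B) = (B² + (-4 + B)*B) + B = (B² + B*(-4 + B)) + B = B + B² + B*(-4 + B))
s(-4)*56 = -4*(-3 + 2*(-4))*56 = -4*(-3 - 8)*56 = -4*(-11)*56 = 44*56 = 2464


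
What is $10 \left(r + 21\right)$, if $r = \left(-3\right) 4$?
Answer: $90$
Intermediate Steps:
$r = -12$
$10 \left(r + 21\right) = 10 \left(-12 + 21\right) = 10 \cdot 9 = 90$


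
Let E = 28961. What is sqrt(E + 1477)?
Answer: 3*sqrt(3382) ≈ 174.46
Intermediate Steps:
sqrt(E + 1477) = sqrt(28961 + 1477) = sqrt(30438) = 3*sqrt(3382)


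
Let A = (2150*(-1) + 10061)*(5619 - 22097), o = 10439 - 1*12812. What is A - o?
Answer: -130355085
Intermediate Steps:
o = -2373 (o = 10439 - 12812 = -2373)
A = -130357458 (A = (-2150 + 10061)*(-16478) = 7911*(-16478) = -130357458)
A - o = -130357458 - 1*(-2373) = -130357458 + 2373 = -130355085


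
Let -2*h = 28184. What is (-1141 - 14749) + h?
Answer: -29982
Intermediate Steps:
h = -14092 (h = -½*28184 = -14092)
(-1141 - 14749) + h = (-1141 - 14749) - 14092 = -15890 - 14092 = -29982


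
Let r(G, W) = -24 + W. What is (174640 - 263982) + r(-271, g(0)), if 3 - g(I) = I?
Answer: -89363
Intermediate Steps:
g(I) = 3 - I
(174640 - 263982) + r(-271, g(0)) = (174640 - 263982) + (-24 + (3 - 1*0)) = -89342 + (-24 + (3 + 0)) = -89342 + (-24 + 3) = -89342 - 21 = -89363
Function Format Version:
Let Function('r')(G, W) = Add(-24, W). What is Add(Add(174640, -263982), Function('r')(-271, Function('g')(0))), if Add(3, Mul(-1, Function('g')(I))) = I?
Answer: -89363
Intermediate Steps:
Function('g')(I) = Add(3, Mul(-1, I))
Add(Add(174640, -263982), Function('r')(-271, Function('g')(0))) = Add(Add(174640, -263982), Add(-24, Add(3, Mul(-1, 0)))) = Add(-89342, Add(-24, Add(3, 0))) = Add(-89342, Add(-24, 3)) = Add(-89342, -21) = -89363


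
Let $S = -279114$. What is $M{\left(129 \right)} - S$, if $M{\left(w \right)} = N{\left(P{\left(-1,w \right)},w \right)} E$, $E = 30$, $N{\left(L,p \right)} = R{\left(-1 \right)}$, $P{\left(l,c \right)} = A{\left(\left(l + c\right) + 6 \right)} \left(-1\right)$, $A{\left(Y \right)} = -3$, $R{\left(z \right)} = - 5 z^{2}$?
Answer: $278964$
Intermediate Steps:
$P{\left(l,c \right)} = 3$ ($P{\left(l,c \right)} = \left(-3\right) \left(-1\right) = 3$)
$N{\left(L,p \right)} = -5$ ($N{\left(L,p \right)} = - 5 \left(-1\right)^{2} = \left(-5\right) 1 = -5$)
$M{\left(w \right)} = -150$ ($M{\left(w \right)} = \left(-5\right) 30 = -150$)
$M{\left(129 \right)} - S = -150 - -279114 = -150 + 279114 = 278964$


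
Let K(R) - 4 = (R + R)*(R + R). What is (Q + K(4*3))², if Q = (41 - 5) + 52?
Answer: 446224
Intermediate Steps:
K(R) = 4 + 4*R² (K(R) = 4 + (R + R)*(R + R) = 4 + (2*R)*(2*R) = 4 + 4*R²)
Q = 88 (Q = 36 + 52 = 88)
(Q + K(4*3))² = (88 + (4 + 4*(4*3)²))² = (88 + (4 + 4*12²))² = (88 + (4 + 4*144))² = (88 + (4 + 576))² = (88 + 580)² = 668² = 446224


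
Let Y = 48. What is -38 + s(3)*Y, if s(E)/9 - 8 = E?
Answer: 4714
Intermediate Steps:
s(E) = 72 + 9*E
-38 + s(3)*Y = -38 + (72 + 9*3)*48 = -38 + (72 + 27)*48 = -38 + 99*48 = -38 + 4752 = 4714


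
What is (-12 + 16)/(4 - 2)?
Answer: 2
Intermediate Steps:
(-12 + 16)/(4 - 2) = 4/2 = 4*(½) = 2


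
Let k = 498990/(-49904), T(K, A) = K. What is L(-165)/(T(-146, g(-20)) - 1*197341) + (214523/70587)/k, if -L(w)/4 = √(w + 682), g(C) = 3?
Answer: -5352777896/17611103565 + 4*√517/197487 ≈ -0.30348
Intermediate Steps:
L(w) = -4*√(682 + w) (L(w) = -4*√(w + 682) = -4*√(682 + w))
k = -249495/24952 (k = 498990*(-1/49904) = -249495/24952 ≈ -9.9990)
L(-165)/(T(-146, g(-20)) - 1*197341) + (214523/70587)/k = (-4*√(682 - 165))/(-146 - 1*197341) + (214523/70587)/(-249495/24952) = (-4*√517)/(-146 - 197341) + (214523*(1/70587))*(-24952/249495) = -4*√517/(-197487) + (214523/70587)*(-24952/249495) = -4*√517*(-1/197487) - 5352777896/17611103565 = 4*√517/197487 - 5352777896/17611103565 = -5352777896/17611103565 + 4*√517/197487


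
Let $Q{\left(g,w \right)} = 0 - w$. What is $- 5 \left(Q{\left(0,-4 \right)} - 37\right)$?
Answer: $165$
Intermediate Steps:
$Q{\left(g,w \right)} = - w$
$- 5 \left(Q{\left(0,-4 \right)} - 37\right) = - 5 \left(\left(-1\right) \left(-4\right) - 37\right) = - 5 \left(4 - 37\right) = \left(-5\right) \left(-33\right) = 165$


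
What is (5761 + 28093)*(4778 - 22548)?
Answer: -601585580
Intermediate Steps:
(5761 + 28093)*(4778 - 22548) = 33854*(-17770) = -601585580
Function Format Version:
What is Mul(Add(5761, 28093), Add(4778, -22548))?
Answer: -601585580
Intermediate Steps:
Mul(Add(5761, 28093), Add(4778, -22548)) = Mul(33854, -17770) = -601585580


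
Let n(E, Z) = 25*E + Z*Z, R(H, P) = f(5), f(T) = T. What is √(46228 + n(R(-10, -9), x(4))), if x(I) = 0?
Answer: √46353 ≈ 215.30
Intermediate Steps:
R(H, P) = 5
n(E, Z) = Z² + 25*E (n(E, Z) = 25*E + Z² = Z² + 25*E)
√(46228 + n(R(-10, -9), x(4))) = √(46228 + (0² + 25*5)) = √(46228 + (0 + 125)) = √(46228 + 125) = √46353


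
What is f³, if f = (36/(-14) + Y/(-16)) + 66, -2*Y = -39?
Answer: 2705957175375/11239424 ≈ 2.4076e+5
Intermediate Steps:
Y = 39/2 (Y = -½*(-39) = 39/2 ≈ 19.500)
f = 13935/224 (f = (36/(-14) + (39/2)/(-16)) + 66 = (36*(-1/14) + (39/2)*(-1/16)) + 66 = (-18/7 - 39/32) + 66 = -849/224 + 66 = 13935/224 ≈ 62.210)
f³ = (13935/224)³ = 2705957175375/11239424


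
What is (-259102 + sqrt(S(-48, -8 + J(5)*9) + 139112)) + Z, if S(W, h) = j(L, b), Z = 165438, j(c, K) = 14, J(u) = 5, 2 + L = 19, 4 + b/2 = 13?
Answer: -93664 + sqrt(139126) ≈ -93291.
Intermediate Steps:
b = 18 (b = -8 + 2*13 = -8 + 26 = 18)
L = 17 (L = -2 + 19 = 17)
S(W, h) = 14
(-259102 + sqrt(S(-48, -8 + J(5)*9) + 139112)) + Z = (-259102 + sqrt(14 + 139112)) + 165438 = (-259102 + sqrt(139126)) + 165438 = -93664 + sqrt(139126)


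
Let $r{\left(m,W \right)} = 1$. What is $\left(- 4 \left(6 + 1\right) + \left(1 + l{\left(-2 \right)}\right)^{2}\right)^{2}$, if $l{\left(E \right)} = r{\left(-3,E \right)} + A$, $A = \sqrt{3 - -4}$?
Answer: $401 - 136 \sqrt{7} \approx 41.178$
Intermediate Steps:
$A = \sqrt{7}$ ($A = \sqrt{3 + 4} = \sqrt{7} \approx 2.6458$)
$l{\left(E \right)} = 1 + \sqrt{7}$
$\left(- 4 \left(6 + 1\right) + \left(1 + l{\left(-2 \right)}\right)^{2}\right)^{2} = \left(- 4 \left(6 + 1\right) + \left(1 + \left(1 + \sqrt{7}\right)\right)^{2}\right)^{2} = \left(\left(-4\right) 7 + \left(2 + \sqrt{7}\right)^{2}\right)^{2} = \left(-28 + \left(2 + \sqrt{7}\right)^{2}\right)^{2}$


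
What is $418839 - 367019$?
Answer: $51820$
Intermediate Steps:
$418839 - 367019 = 51820$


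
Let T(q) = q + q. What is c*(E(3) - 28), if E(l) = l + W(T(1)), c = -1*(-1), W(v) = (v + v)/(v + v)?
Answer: -24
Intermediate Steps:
T(q) = 2*q
W(v) = 1 (W(v) = (2*v)/((2*v)) = (2*v)*(1/(2*v)) = 1)
c = 1
E(l) = 1 + l (E(l) = l + 1 = 1 + l)
c*(E(3) - 28) = 1*((1 + 3) - 28) = 1*(4 - 28) = 1*(-24) = -24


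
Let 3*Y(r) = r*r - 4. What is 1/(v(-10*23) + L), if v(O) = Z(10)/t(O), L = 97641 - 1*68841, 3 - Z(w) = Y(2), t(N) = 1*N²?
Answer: 52900/1523520003 ≈ 3.4722e-5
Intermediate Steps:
t(N) = N²
Y(r) = -4/3 + r²/3 (Y(r) = (r*r - 4)/3 = (r² - 4)/3 = (-4 + r²)/3 = -4/3 + r²/3)
Z(w) = 3 (Z(w) = 3 - (-4/3 + (⅓)*2²) = 3 - (-4/3 + (⅓)*4) = 3 - (-4/3 + 4/3) = 3 - 1*0 = 3 + 0 = 3)
L = 28800 (L = 97641 - 68841 = 28800)
v(O) = 3/O² (v(O) = 3/(O²) = 3/O²)
1/(v(-10*23) + L) = 1/(3/(-10*23)² + 28800) = 1/(3/(-230)² + 28800) = 1/(3*(1/52900) + 28800) = 1/(3/52900 + 28800) = 1/(1523520003/52900) = 52900/1523520003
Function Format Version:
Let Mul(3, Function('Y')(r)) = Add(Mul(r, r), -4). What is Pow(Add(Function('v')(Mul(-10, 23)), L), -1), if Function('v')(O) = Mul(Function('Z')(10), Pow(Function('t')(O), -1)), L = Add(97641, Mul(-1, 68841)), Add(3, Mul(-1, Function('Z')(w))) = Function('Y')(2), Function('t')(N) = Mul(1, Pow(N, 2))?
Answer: Rational(52900, 1523520003) ≈ 3.4722e-5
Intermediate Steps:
Function('t')(N) = Pow(N, 2)
Function('Y')(r) = Add(Rational(-4, 3), Mul(Rational(1, 3), Pow(r, 2))) (Function('Y')(r) = Mul(Rational(1, 3), Add(Mul(r, r), -4)) = Mul(Rational(1, 3), Add(Pow(r, 2), -4)) = Mul(Rational(1, 3), Add(-4, Pow(r, 2))) = Add(Rational(-4, 3), Mul(Rational(1, 3), Pow(r, 2))))
Function('Z')(w) = 3 (Function('Z')(w) = Add(3, Mul(-1, Add(Rational(-4, 3), Mul(Rational(1, 3), Pow(2, 2))))) = Add(3, Mul(-1, Add(Rational(-4, 3), Mul(Rational(1, 3), 4)))) = Add(3, Mul(-1, Add(Rational(-4, 3), Rational(4, 3)))) = Add(3, Mul(-1, 0)) = Add(3, 0) = 3)
L = 28800 (L = Add(97641, -68841) = 28800)
Function('v')(O) = Mul(3, Pow(O, -2)) (Function('v')(O) = Mul(3, Pow(Pow(O, 2), -1)) = Mul(3, Pow(O, -2)))
Pow(Add(Function('v')(Mul(-10, 23)), L), -1) = Pow(Add(Mul(3, Pow(Mul(-10, 23), -2)), 28800), -1) = Pow(Add(Mul(3, Pow(-230, -2)), 28800), -1) = Pow(Add(Mul(3, Rational(1, 52900)), 28800), -1) = Pow(Add(Rational(3, 52900), 28800), -1) = Pow(Rational(1523520003, 52900), -1) = Rational(52900, 1523520003)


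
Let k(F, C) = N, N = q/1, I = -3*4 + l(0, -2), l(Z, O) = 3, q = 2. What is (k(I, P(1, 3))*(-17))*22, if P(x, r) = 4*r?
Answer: -748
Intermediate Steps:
I = -9 (I = -3*4 + 3 = -12 + 3 = -9)
N = 2 (N = 2/1 = 2*1 = 2)
k(F, C) = 2
(k(I, P(1, 3))*(-17))*22 = (2*(-17))*22 = -34*22 = -748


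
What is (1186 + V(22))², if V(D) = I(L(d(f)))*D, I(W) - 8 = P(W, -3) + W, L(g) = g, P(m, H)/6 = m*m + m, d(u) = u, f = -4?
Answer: 8168164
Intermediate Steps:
P(m, H) = 6*m + 6*m² (P(m, H) = 6*(m*m + m) = 6*(m² + m) = 6*(m + m²) = 6*m + 6*m²)
I(W) = 8 + W + 6*W*(1 + W) (I(W) = 8 + (6*W*(1 + W) + W) = 8 + (W + 6*W*(1 + W)) = 8 + W + 6*W*(1 + W))
V(D) = 76*D (V(D) = (8 - 4 + 6*(-4)*(1 - 4))*D = (8 - 4 + 6*(-4)*(-3))*D = (8 - 4 + 72)*D = 76*D)
(1186 + V(22))² = (1186 + 76*22)² = (1186 + 1672)² = 2858² = 8168164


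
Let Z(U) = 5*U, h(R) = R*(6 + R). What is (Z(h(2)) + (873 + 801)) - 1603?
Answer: 151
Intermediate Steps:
(Z(h(2)) + (873 + 801)) - 1603 = (5*(2*(6 + 2)) + (873 + 801)) - 1603 = (5*(2*8) + 1674) - 1603 = (5*16 + 1674) - 1603 = (80 + 1674) - 1603 = 1754 - 1603 = 151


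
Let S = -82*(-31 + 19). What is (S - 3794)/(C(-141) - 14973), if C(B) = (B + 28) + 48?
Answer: 1405/7519 ≈ 0.18686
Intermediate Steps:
C(B) = 76 + B (C(B) = (28 + B) + 48 = 76 + B)
S = 984 (S = -82*(-12) = 984)
(S - 3794)/(C(-141) - 14973) = (984 - 3794)/((76 - 141) - 14973) = -2810/(-65 - 14973) = -2810/(-15038) = -2810*(-1/15038) = 1405/7519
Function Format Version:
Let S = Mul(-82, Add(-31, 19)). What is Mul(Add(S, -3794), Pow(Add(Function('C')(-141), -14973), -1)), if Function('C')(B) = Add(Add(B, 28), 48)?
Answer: Rational(1405, 7519) ≈ 0.18686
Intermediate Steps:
Function('C')(B) = Add(76, B) (Function('C')(B) = Add(Add(28, B), 48) = Add(76, B))
S = 984 (S = Mul(-82, -12) = 984)
Mul(Add(S, -3794), Pow(Add(Function('C')(-141), -14973), -1)) = Mul(Add(984, -3794), Pow(Add(Add(76, -141), -14973), -1)) = Mul(-2810, Pow(Add(-65, -14973), -1)) = Mul(-2810, Pow(-15038, -1)) = Mul(-2810, Rational(-1, 15038)) = Rational(1405, 7519)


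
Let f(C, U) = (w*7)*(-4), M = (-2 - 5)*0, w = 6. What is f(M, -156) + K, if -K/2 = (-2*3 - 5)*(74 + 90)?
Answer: 3440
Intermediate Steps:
M = 0 (M = -7*0 = 0)
f(C, U) = -168 (f(C, U) = (6*7)*(-4) = 42*(-4) = -168)
K = 3608 (K = -2*(-2*3 - 5)*(74 + 90) = -2*(-6 - 5)*164 = -(-22)*164 = -2*(-1804) = 3608)
f(M, -156) + K = -168 + 3608 = 3440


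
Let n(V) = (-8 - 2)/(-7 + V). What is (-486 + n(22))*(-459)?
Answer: 223380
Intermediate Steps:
n(V) = -10/(-7 + V)
(-486 + n(22))*(-459) = (-486 - 10/(-7 + 22))*(-459) = (-486 - 10/15)*(-459) = (-486 - 10*1/15)*(-459) = (-486 - ⅔)*(-459) = -1460/3*(-459) = 223380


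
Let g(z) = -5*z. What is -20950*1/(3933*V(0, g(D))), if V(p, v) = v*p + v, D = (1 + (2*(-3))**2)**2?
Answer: 4190/5384277 ≈ 0.00077819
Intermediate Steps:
D = 1369 (D = (1 + (-6)**2)**2 = (1 + 36)**2 = 37**2 = 1369)
V(p, v) = v + p*v (V(p, v) = p*v + v = v + p*v)
-20950*1/(3933*V(0, g(D))) = -20950*(-1/(26921385*(1 + 0))) = -20950/(-6845*1*3933) = -20950/((-6845*3933)) = -20950/(-26921385) = -20950*(-1/26921385) = 4190/5384277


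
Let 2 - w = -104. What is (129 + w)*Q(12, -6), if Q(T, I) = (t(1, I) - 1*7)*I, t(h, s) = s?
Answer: 18330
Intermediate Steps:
w = 106 (w = 2 - 1*(-104) = 2 + 104 = 106)
Q(T, I) = I*(-7 + I) (Q(T, I) = (I - 1*7)*I = (I - 7)*I = (-7 + I)*I = I*(-7 + I))
(129 + w)*Q(12, -6) = (129 + 106)*(-6*(-7 - 6)) = 235*(-6*(-13)) = 235*78 = 18330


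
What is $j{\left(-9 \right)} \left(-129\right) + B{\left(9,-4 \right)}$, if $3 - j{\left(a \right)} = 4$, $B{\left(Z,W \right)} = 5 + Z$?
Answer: $143$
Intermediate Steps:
$j{\left(a \right)} = -1$ ($j{\left(a \right)} = 3 - 4 = -1$)
$j{\left(-9 \right)} \left(-129\right) + B{\left(9,-4 \right)} = \left(-1\right) \left(-129\right) + \left(5 + 9\right) = 129 + 14 = 143$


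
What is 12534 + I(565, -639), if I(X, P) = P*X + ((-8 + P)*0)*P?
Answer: -348501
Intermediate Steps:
I(X, P) = P*X (I(X, P) = P*X + 0*P = P*X + 0 = P*X)
12534 + I(565, -639) = 12534 - 639*565 = 12534 - 361035 = -348501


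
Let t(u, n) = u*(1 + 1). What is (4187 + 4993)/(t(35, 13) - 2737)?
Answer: -3060/889 ≈ -3.4421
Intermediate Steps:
t(u, n) = 2*u (t(u, n) = u*2 = 2*u)
(4187 + 4993)/(t(35, 13) - 2737) = (4187 + 4993)/(2*35 - 2737) = 9180/(70 - 2737) = 9180/(-2667) = 9180*(-1/2667) = -3060/889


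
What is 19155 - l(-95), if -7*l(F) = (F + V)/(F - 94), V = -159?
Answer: 25342319/1323 ≈ 19155.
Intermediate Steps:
l(F) = -(-159 + F)/(7*(-94 + F)) (l(F) = -(F - 159)/(7*(F - 94)) = -(-159 + F)/(7*(-94 + F)))
19155 - l(-95) = 19155 - (159 - 1*(-95))/(7*(-94 - 95)) = 19155 - (159 + 95)/(7*(-189)) = 19155 - (-1)*254/(7*189) = 19155 - 1*(-254/1323) = 19155 + 254/1323 = 25342319/1323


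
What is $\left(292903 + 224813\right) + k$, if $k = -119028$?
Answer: $398688$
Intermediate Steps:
$\left(292903 + 224813\right) + k = \left(292903 + 224813\right) - 119028 = 517716 - 119028 = 398688$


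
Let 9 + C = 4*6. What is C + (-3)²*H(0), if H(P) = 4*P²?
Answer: 15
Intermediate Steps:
C = 15 (C = -9 + 4*6 = -9 + 24 = 15)
C + (-3)²*H(0) = 15 + (-3)²*(4*0²) = 15 + 9*(4*0) = 15 + 9*0 = 15 + 0 = 15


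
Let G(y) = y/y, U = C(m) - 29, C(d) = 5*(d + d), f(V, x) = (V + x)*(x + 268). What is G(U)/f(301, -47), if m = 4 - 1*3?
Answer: 1/56134 ≈ 1.7815e-5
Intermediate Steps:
m = 1 (m = 4 - 3 = 1)
f(V, x) = (268 + x)*(V + x) (f(V, x) = (V + x)*(268 + x) = (268 + x)*(V + x))
C(d) = 10*d (C(d) = 5*(2*d) = 10*d)
U = -19 (U = 10*1 - 29 = 10 - 29 = -19)
G(y) = 1
G(U)/f(301, -47) = 1/((-47)² + 268*301 + 268*(-47) + 301*(-47)) = 1/(2209 + 80668 - 12596 - 14147) = 1/56134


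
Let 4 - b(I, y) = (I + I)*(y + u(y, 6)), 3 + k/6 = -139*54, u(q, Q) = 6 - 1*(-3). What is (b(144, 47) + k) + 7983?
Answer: -53195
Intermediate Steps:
u(q, Q) = 9 (u(q, Q) = 6 + 3 = 9)
k = -45054 (k = -18 + 6*(-139*54) = -18 + 6*(-7506) = -18 - 45036 = -45054)
b(I, y) = 4 - 2*I*(9 + y) (b(I, y) = 4 - (I + I)*(y + 9) = 4 - 2*I*(9 + y))
(b(144, 47) + k) + 7983 = ((4 - 18*144 - 2*144*47) - 45054) + 7983 = ((4 - 2592 - 13536) - 45054) + 7983 = (-16124 - 45054) + 7983 = -61178 + 7983 = -53195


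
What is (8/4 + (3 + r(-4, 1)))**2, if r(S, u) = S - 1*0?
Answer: 1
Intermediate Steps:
r(S, u) = S (r(S, u) = S + 0 = S)
(8/4 + (3 + r(-4, 1)))**2 = (8/4 + (3 - 4))**2 = (8*(1/4) - 1)**2 = (2 - 1)**2 = 1**2 = 1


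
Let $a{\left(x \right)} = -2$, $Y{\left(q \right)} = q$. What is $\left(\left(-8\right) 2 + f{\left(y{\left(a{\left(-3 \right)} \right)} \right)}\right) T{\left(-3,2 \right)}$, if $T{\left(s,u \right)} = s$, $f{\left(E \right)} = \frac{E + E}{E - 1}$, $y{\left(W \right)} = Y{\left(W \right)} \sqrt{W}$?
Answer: $\frac{12 \left(- 4 i + 7 \sqrt{2}\right)}{- i + 2 \sqrt{2}} \approx 42.667 - 1.8856 i$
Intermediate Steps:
$y{\left(W \right)} = W^{\frac{3}{2}}$ ($y{\left(W \right)} = W \sqrt{W} = W^{\frac{3}{2}}$)
$f{\left(E \right)} = \frac{2 E}{-1 + E}$
$\left(\left(-8\right) 2 + f{\left(y{\left(a{\left(-3 \right)} \right)} \right)}\right) T{\left(-3,2 \right)} = \left(\left(-8\right) 2 + \frac{2 \left(-2\right)^{\frac{3}{2}}}{-1 + \left(-2\right)^{\frac{3}{2}}}\right) \left(-3\right) = \left(-16 + \frac{2 \left(- 2 i \sqrt{2}\right)}{-1 - 2 i \sqrt{2}}\right) \left(-3\right) = \left(-16 - \frac{4 i \sqrt{2}}{-1 - 2 i \sqrt{2}}\right) \left(-3\right) = 48 + \frac{12 i \sqrt{2}}{-1 - 2 i \sqrt{2}}$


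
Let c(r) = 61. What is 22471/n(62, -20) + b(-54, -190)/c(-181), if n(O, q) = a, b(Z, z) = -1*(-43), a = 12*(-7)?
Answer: -1367119/5124 ≈ -266.81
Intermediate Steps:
a = -84
b(Z, z) = 43
n(O, q) = -84
22471/n(62, -20) + b(-54, -190)/c(-181) = 22471/(-84) + 43/61 = 22471*(-1/84) + 43*(1/61) = -22471/84 + 43/61 = -1367119/5124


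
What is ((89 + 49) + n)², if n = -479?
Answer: 116281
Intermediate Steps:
((89 + 49) + n)² = ((89 + 49) - 479)² = (138 - 479)² = (-341)² = 116281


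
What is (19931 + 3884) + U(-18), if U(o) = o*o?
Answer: 24139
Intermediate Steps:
U(o) = o**2
(19931 + 3884) + U(-18) = (19931 + 3884) + (-18)**2 = 23815 + 324 = 24139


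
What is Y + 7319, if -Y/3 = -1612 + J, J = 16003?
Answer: -35854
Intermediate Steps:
Y = -43173 (Y = -3*(-1612 + 16003) = -3*14391 = -43173)
Y + 7319 = -43173 + 7319 = -35854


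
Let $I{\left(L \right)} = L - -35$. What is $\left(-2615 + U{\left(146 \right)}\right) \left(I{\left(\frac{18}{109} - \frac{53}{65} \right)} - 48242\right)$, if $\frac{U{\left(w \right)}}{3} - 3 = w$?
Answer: $\frac{740483005936}{7085} \approx 1.0451 \cdot 10^{8}$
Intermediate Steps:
$I{\left(L \right)} = 35 + L$ ($I{\left(L \right)} = L + 35 = 35 + L$)
$U{\left(w \right)} = 9 + 3 w$
$\left(-2615 + U{\left(146 \right)}\right) \left(I{\left(\frac{18}{109} - \frac{53}{65} \right)} - 48242\right) = \left(-2615 + \left(9 + 3 \cdot 146\right)\right) \left(\left(35 + \left(\frac{18}{109} - \frac{53}{65}\right)\right) - 48242\right) = \left(-2615 + \left(9 + 438\right)\right) \left(\left(35 + \left(18 \cdot \frac{1}{109} - \frac{53}{65}\right)\right) - 48242\right) = \left(-2615 + 447\right) \left(\left(35 + \left(\frac{18}{109} - \frac{53}{65}\right)\right) - 48242\right) = - 2168 \left(\left(35 - \frac{4607}{7085}\right) - 48242\right) = - 2168 \left(\frac{243368}{7085} - 48242\right) = \left(-2168\right) \left(- \frac{341551202}{7085}\right) = \frac{740483005936}{7085}$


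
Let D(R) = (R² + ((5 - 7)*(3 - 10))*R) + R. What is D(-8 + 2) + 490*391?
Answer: 191536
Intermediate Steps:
D(R) = R² + 15*R (D(R) = (R² + (-2*(-7))*R) + R = (R² + 14*R) + R = R² + 15*R)
D(-8 + 2) + 490*391 = (-8 + 2)*(15 + (-8 + 2)) + 490*391 = -6*(15 - 6) + 191590 = -6*9 + 191590 = -54 + 191590 = 191536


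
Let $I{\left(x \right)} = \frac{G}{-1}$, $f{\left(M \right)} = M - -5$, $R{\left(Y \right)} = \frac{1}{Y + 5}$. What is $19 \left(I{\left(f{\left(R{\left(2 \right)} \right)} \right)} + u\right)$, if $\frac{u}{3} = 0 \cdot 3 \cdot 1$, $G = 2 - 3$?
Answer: $19$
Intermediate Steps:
$G = -1$ ($G = 2 - 3 = -1$)
$R{\left(Y \right)} = \frac{1}{5 + Y}$
$f{\left(M \right)} = 5 + M$ ($f{\left(M \right)} = M + 5 = 5 + M$)
$I{\left(x \right)} = 1$ ($I{\left(x \right)} = - \frac{1}{-1} = \left(-1\right) \left(-1\right) = 1$)
$u = 0$ ($u = 3 \cdot 0 \cdot 3 \cdot 1 = 3 \cdot 0 \cdot 3 = 3 \cdot 0 = 0$)
$19 \left(I{\left(f{\left(R{\left(2 \right)} \right)} \right)} + u\right) = 19 \left(1 + 0\right) = 19 \cdot 1 = 19$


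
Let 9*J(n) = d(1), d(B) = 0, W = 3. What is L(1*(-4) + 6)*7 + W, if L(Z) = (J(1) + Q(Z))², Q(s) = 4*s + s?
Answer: 703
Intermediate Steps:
Q(s) = 5*s
J(n) = 0 (J(n) = (⅑)*0 = 0)
L(Z) = 25*Z² (L(Z) = (0 + 5*Z)² = (5*Z)² = 25*Z²)
L(1*(-4) + 6)*7 + W = (25*(1*(-4) + 6)²)*7 + 3 = (25*(-4 + 6)²)*7 + 3 = (25*2²)*7 + 3 = (25*4)*7 + 3 = 100*7 + 3 = 700 + 3 = 703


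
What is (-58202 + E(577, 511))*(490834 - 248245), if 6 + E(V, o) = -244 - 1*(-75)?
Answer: -14161618053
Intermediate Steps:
E(V, o) = -175 (E(V, o) = -6 + (-244 - 1*(-75)) = -6 + (-244 + 75) = -6 - 169 = -175)
(-58202 + E(577, 511))*(490834 - 248245) = (-58202 - 175)*(490834 - 248245) = -58377*242589 = -14161618053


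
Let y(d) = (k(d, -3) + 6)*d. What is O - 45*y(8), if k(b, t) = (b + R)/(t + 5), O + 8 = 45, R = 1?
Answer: -3743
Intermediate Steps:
O = 37 (O = -8 + 45 = 37)
k(b, t) = (1 + b)/(5 + t) (k(b, t) = (b + 1)/(t + 5) = (1 + b)/(5 + t))
y(d) = d*(13/2 + d/2) (y(d) = ((1 + d)/(5 - 3) + 6)*d = ((1 + d)/2 + 6)*d = ((½ + d/2) + 6)*d = (13/2 + d/2)*d = d*(13/2 + d/2))
O - 45*y(8) = 37 - 45*8*(13 + 8)/2 = 37 - 45*8*21/2 = 37 - 45*84 = 37 - 3780 = -3743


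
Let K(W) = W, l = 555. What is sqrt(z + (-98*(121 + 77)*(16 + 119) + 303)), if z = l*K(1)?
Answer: 11*I*sqrt(21642) ≈ 1618.2*I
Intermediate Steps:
z = 555 (z = 555*1 = 555)
sqrt(z + (-98*(121 + 77)*(16 + 119) + 303)) = sqrt(555 + (-98*(121 + 77)*(16 + 119) + 303)) = sqrt(555 + (-19404*135 + 303)) = sqrt(555 + (-98*26730 + 303)) = sqrt(555 + (-2619540 + 303)) = sqrt(555 - 2619237) = sqrt(-2618682) = 11*I*sqrt(21642)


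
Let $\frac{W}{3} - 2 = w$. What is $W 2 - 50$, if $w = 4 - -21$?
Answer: $112$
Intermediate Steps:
$w = 25$ ($w = 4 + 21 = 25$)
$W = 81$ ($W = 6 + 3 \cdot 25 = 6 + 75 = 81$)
$W 2 - 50 = 81 \cdot 2 - 50 = 162 - 50 = 112$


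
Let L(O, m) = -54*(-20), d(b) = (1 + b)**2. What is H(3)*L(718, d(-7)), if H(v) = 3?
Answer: 3240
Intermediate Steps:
L(O, m) = 1080
H(3)*L(718, d(-7)) = 3*1080 = 3240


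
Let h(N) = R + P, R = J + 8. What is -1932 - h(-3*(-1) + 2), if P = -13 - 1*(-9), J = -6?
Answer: -1930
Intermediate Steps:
R = 2 (R = -6 + 8 = 2)
P = -4 (P = -13 + 9 = -4)
h(N) = -2 (h(N) = 2 - 4 = -2)
-1932 - h(-3*(-1) + 2) = -1932 - 1*(-2) = -1932 + 2 = -1930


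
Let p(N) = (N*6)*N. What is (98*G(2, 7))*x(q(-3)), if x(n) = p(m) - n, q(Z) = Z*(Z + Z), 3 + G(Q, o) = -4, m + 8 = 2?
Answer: -135828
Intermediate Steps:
m = -6 (m = -8 + 2 = -6)
G(Q, o) = -7 (G(Q, o) = -3 - 4 = -7)
p(N) = 6*N² (p(N) = (6*N)*N = 6*N²)
q(Z) = 2*Z² (q(Z) = Z*(2*Z) = 2*Z²)
x(n) = 216 - n (x(n) = 6*(-6)² - n = 6*36 - n = 216 - n)
(98*G(2, 7))*x(q(-3)) = (98*(-7))*(216 - 2*(-3)²) = -686*(216 - 2*9) = -686*(216 - 1*18) = -686*(216 - 18) = -686*198 = -135828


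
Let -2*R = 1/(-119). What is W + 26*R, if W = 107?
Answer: 12746/119 ≈ 107.11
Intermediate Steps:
R = 1/238 (R = -½/(-119) = -½*(-1/119) = 1/238 ≈ 0.0042017)
W + 26*R = 107 + 26*(1/238) = 107 + 13/119 = 12746/119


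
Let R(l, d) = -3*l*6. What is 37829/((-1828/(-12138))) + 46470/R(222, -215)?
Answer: 38223999734/152181 ≈ 2.5117e+5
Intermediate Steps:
R(l, d) = -18*l
37829/((-1828/(-12138))) + 46470/R(222, -215) = 37829/((-1828/(-12138))) + 46470/((-18*222)) = 37829/((-1828*(-1/12138))) + 46470/(-3996) = 37829/(914/6069) + 46470*(-1/3996) = 37829*(6069/914) - 7745/666 = 229584201/914 - 7745/666 = 38223999734/152181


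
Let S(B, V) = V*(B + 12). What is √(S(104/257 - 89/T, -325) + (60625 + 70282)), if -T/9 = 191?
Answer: 2*√687757927007843/147261 ≈ 356.17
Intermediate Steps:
T = -1719 (T = -9*191 = -1719)
S(B, V) = V*(12 + B)
√(S(104/257 - 89/T, -325) + (60625 + 70282)) = √(-325*(12 + (104/257 - 89/(-1719))) + (60625 + 70282)) = √(-325*(12 + (104*(1/257) - 89*(-1/1719))) + 130907) = √(-325*(12 + (104/257 + 89/1719)) + 130907) = √(-325*(12 + 201649/441783) + 130907) = √(-325*5503045/441783 + 130907) = √(-1788489625/441783 + 130907) = √(56043997556/441783) = 2*√687757927007843/147261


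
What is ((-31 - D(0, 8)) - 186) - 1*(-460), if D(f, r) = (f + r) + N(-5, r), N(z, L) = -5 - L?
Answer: 248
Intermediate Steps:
D(f, r) = -5 + f (D(f, r) = (f + r) + (-5 - r) = -5 + f)
((-31 - D(0, 8)) - 186) - 1*(-460) = ((-31 - (-5 + 0)) - 186) - 1*(-460) = ((-31 - 1*(-5)) - 186) + 460 = ((-31 + 5) - 186) + 460 = (-26 - 186) + 460 = -212 + 460 = 248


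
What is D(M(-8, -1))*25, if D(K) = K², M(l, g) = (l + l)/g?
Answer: 6400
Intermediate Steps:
M(l, g) = 2*l/g (M(l, g) = (2*l)/g = 2*l/g)
D(M(-8, -1))*25 = (2*(-8)/(-1))²*25 = (2*(-8)*(-1))²*25 = 16²*25 = 256*25 = 6400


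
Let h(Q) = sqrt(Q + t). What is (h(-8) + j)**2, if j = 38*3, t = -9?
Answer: (114 + I*sqrt(17))**2 ≈ 12979.0 + 940.07*I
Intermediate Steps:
h(Q) = sqrt(-9 + Q) (h(Q) = sqrt(Q - 9) = sqrt(-9 + Q))
j = 114
(h(-8) + j)**2 = (sqrt(-9 - 8) + 114)**2 = (sqrt(-17) + 114)**2 = (I*sqrt(17) + 114)**2 = (114 + I*sqrt(17))**2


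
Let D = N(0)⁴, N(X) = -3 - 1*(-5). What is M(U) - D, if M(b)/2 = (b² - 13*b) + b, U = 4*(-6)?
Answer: 1712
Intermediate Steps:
N(X) = 2 (N(X) = -3 + 5 = 2)
U = -24
M(b) = -24*b + 2*b² (M(b) = 2*((b² - 13*b) + b) = 2*(b² - 12*b) = -24*b + 2*b²)
D = 16 (D = 2⁴ = 16)
M(U) - D = 2*(-24)*(-12 - 24) - 1*16 = 2*(-24)*(-36) - 16 = 1728 - 16 = 1712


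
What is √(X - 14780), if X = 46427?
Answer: √31647 ≈ 177.90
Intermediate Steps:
√(X - 14780) = √(46427 - 14780) = √31647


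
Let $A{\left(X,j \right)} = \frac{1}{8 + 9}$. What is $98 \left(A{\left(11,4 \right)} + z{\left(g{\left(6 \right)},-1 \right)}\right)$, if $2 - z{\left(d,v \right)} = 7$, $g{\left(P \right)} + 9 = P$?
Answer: $- \frac{8232}{17} \approx -484.24$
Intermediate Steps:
$A{\left(X,j \right)} = \frac{1}{17}$
$g{\left(P \right)} = -9 + P$
$z{\left(d,v \right)} = -5$ ($z{\left(d,v \right)} = 2 - 7 = -5$)
$98 \left(A{\left(11,4 \right)} + z{\left(g{\left(6 \right)},-1 \right)}\right) = 98 \left(\frac{1}{17} - 5\right) = 98 \left(- \frac{84}{17}\right) = - \frac{8232}{17}$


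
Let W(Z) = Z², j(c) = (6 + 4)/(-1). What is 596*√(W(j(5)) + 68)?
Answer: 1192*√42 ≈ 7725.0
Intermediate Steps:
j(c) = -10 (j(c) = 10*(-1) = -10)
596*√(W(j(5)) + 68) = 596*√((-10)² + 68) = 596*√(100 + 68) = 596*√168 = 596*(2*√42) = 1192*√42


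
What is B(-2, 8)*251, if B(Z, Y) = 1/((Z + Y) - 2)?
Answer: 251/4 ≈ 62.750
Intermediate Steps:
B(Z, Y) = 1/(-2 + Y + Z) (B(Z, Y) = 1/((Y + Z) - 2) = 1/(-2 + Y + Z))
B(-2, 8)*251 = 251/(-2 + 8 - 2) = 251/4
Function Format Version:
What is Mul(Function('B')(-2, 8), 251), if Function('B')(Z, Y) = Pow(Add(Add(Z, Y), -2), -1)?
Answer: Rational(251, 4) ≈ 62.750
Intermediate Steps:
Function('B')(Z, Y) = Pow(Add(-2, Y, Z), -1) (Function('B')(Z, Y) = Pow(Add(Add(Y, Z), -2), -1) = Pow(Add(-2, Y, Z), -1))
Mul(Function('B')(-2, 8), 251) = Mul(Pow(Add(-2, 8, -2), -1), 251) = Mul(Pow(4, -1), 251) = Mul(Rational(1, 4), 251) = Rational(251, 4)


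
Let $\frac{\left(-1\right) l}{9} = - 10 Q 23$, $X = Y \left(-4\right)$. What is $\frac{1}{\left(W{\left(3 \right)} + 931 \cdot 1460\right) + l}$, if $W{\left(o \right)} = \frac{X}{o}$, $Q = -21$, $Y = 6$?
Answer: $\frac{1}{1315782} \approx 7.6 \cdot 10^{-7}$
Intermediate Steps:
$X = -24$ ($X = 6 \left(-4\right) = -24$)
$W{\left(o \right)} = - \frac{24}{o}$
$l = -43470$ ($l = - 9 \left(-10\right) \left(-21\right) 23 = - 9 \cdot 210 \cdot 23 = \left(-9\right) 4830 = -43470$)
$\frac{1}{\left(W{\left(3 \right)} + 931 \cdot 1460\right) + l} = \frac{1}{\left(- \frac{24}{3} + 931 \cdot 1460\right) - 43470} = \frac{1}{\left(\left(-24\right) \frac{1}{3} + 1359260\right) - 43470} = \frac{1}{\left(-8 + 1359260\right) - 43470} = \frac{1}{1359252 - 43470} = \frac{1}{1315782}$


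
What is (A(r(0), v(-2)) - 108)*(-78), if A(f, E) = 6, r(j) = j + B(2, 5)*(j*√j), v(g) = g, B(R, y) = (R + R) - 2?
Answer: 7956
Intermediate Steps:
B(R, y) = -2 + 2*R (B(R, y) = 2*R - 2 = -2 + 2*R)
r(j) = j + 2*j^(3/2) (r(j) = j + (-2 + 2*2)*(j*√j) = j + (-2 + 4)*j^(3/2) = j + 2*j^(3/2))
(A(r(0), v(-2)) - 108)*(-78) = (6 - 108)*(-78) = -102*(-78) = 7956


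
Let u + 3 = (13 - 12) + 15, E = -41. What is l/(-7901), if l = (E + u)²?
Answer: -784/7901 ≈ -0.099228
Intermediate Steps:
u = 13 (u = -3 + ((13 - 12) + 15) = -3 + (1 + 15) = -3 + 16 = 13)
l = 784 (l = (-41 + 13)² = (-28)² = 784)
l/(-7901) = 784/(-7901) = 784*(-1/7901) = -784/7901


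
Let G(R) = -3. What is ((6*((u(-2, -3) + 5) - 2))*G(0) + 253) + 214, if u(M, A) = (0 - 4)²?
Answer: 125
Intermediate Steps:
u(M, A) = 16 (u(M, A) = (-4)² = 16)
((6*((u(-2, -3) + 5) - 2))*G(0) + 253) + 214 = ((6*((16 + 5) - 2))*(-3) + 253) + 214 = ((6*(21 - 2))*(-3) + 253) + 214 = ((6*19)*(-3) + 253) + 214 = (114*(-3) + 253) + 214 = (-342 + 253) + 214 = -89 + 214 = 125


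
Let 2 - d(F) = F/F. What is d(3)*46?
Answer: 46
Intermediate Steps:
d(F) = 1 (d(F) = 2 - F/F = 2 - 1*1 = 2 - 1 = 1)
d(3)*46 = 1*46 = 46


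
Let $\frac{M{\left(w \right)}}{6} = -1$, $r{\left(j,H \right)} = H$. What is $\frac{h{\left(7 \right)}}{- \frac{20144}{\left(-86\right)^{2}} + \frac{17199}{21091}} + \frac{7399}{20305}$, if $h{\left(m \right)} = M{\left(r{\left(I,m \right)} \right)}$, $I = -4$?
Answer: $\frac{151474864447}{43170358975} \approx 3.5088$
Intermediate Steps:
$M{\left(w \right)} = -6$ ($M{\left(w \right)} = 6 \left(-1\right) = -6$)
$h{\left(m \right)} = -6$
$\frac{h{\left(7 \right)}}{- \frac{20144}{\left(-86\right)^{2}} + \frac{17199}{21091}} + \frac{7399}{20305} = - \frac{6}{- \frac{20144}{\left(-86\right)^{2}} + \frac{17199}{21091}} + \frac{7399}{20305} = - \frac{6}{- \frac{20144}{7396} + 17199 \cdot \frac{1}{21091}} + 7399 \cdot \frac{1}{20305} = - \frac{6}{\left(-20144\right) \frac{1}{7396} + \frac{2457}{3013}} + \frac{7399}{20305} = - \frac{6}{- \frac{5036}{1849} + \frac{2457}{3013}} + \frac{7399}{20305} = - \frac{6}{- \frac{10630475}{5571037}} + \frac{7399}{20305} = \left(-6\right) \left(- \frac{5571037}{10630475}\right) + \frac{7399}{20305} = \frac{33426222}{10630475} + \frac{7399}{20305} = \frac{151474864447}{43170358975}$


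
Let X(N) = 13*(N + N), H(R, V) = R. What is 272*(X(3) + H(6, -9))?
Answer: 22848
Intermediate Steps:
X(N) = 26*N (X(N) = 13*(2*N) = 26*N)
272*(X(3) + H(6, -9)) = 272*(26*3 + 6) = 272*(78 + 6) = 272*84 = 22848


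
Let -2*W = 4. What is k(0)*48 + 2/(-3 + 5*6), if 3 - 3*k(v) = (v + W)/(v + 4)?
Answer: 1514/27 ≈ 56.074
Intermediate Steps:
W = -2 (W = -½*4 = -2)
k(v) = 1 - (-2 + v)/(3*(4 + v)) (k(v) = 1 - (v - 2)/(3*(v + 4)) = 1 - (-2 + v)/(3*(4 + v)))
k(0)*48 + 2/(-3 + 5*6) = (2*(7 + 0)/(3*(4 + 0)))*48 + 2/(-3 + 5*6) = ((⅔)*7/4)*48 + 2/(-3 + 30) = ((⅔)*(¼)*7)*48 + 2/27 = (7/6)*48 + 2*(1/27) = 56 + 2/27 = 1514/27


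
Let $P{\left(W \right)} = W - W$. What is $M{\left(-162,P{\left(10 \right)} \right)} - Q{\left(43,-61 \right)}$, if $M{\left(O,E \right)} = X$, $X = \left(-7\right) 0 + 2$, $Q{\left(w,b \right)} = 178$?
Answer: $-176$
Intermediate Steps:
$P{\left(W \right)} = 0$
$X = 2$ ($X = 0 + 2 = 2$)
$M{\left(O,E \right)} = 2$
$M{\left(-162,P{\left(10 \right)} \right)} - Q{\left(43,-61 \right)} = 2 - 178 = -176$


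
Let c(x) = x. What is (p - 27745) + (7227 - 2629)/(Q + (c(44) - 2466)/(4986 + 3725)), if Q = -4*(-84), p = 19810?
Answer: -11582824006/1462237 ≈ -7921.3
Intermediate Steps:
Q = 336
(p - 27745) + (7227 - 2629)/(Q + (c(44) - 2466)/(4986 + 3725)) = (19810 - 27745) + (7227 - 2629)/(336 + (44 - 2466)/(4986 + 3725)) = -7935 + 4598/(336 - 2422/8711) = -7935 + 4598/(2924474/8711) = -7935 + 4598*(8711/2924474) = -7935 + 20026589/1462237 = -11582824006/1462237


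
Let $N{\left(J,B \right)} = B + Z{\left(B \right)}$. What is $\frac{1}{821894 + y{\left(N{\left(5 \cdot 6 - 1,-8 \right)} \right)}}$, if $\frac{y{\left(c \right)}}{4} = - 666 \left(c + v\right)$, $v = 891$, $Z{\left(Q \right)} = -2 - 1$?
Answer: $- \frac{1}{1522426} \approx -6.5685 \cdot 10^{-7}$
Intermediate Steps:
$Z{\left(Q \right)} = -3$ ($Z{\left(Q \right)} = -2 - 1 = -3$)
$N{\left(J,B \right)} = -3 + B$ ($N{\left(J,B \right)} = B - 3 = -3 + B$)
$y{\left(c \right)} = -2373624 - 2664 c$ ($y{\left(c \right)} = 4 \left(- 666 \left(c + 891\right)\right) = 4 \left(- 666 \left(891 + c\right)\right) = 4 \left(-593406 - 666 c\right) = -2373624 - 2664 c$)
$\frac{1}{821894 + y{\left(N{\left(5 \cdot 6 - 1,-8 \right)} \right)}} = \frac{1}{821894 - \left(2373624 + 2664 \left(-3 - 8\right)\right)} = \frac{1}{821894 - 2344320} = \frac{1}{-1522426} = - \frac{1}{1522426}$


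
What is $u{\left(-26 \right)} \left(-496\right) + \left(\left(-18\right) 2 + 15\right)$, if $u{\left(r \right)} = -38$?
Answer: $18827$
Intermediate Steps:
$u{\left(-26 \right)} \left(-496\right) + \left(\left(-18\right) 2 + 15\right) = \left(-38\right) \left(-496\right) + \left(\left(-18\right) 2 + 15\right) = 18848 + \left(-36 + 15\right) = 18848 - 21 = 18827$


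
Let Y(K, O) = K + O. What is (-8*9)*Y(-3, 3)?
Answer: 0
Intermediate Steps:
(-8*9)*Y(-3, 3) = (-8*9)*(-3 + 3) = -72*0 = 0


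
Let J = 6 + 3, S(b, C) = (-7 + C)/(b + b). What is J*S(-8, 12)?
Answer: -45/16 ≈ -2.8125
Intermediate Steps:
S(b, C) = (-7 + C)/(2*b) (S(b, C) = (-7 + C)/((2*b)) = (-7 + C)*(1/(2*b)) = (-7 + C)/(2*b))
J = 9
J*S(-8, 12) = 9*((½)*(-7 + 12)/(-8)) = 9*((½)*(-⅛)*5) = 9*(-5/16) = -45/16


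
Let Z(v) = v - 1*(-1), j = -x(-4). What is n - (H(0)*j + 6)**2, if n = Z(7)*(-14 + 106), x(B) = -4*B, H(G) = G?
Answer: 700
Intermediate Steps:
j = -16 (j = -(-4)*(-4) = -1*16 = -16)
Z(v) = 1 + v (Z(v) = v + 1 = 1 + v)
n = 736 (n = (1 + 7)*(-14 + 106) = 8*92 = 736)
n - (H(0)*j + 6)**2 = 736 - (0*(-16) + 6)**2 = 736 - (0 + 6)**2 = 736 - 1*6**2 = 736 - 1*36 = 736 - 36 = 700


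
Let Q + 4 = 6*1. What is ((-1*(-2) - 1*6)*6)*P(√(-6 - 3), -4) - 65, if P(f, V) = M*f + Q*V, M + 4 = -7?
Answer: 127 + 792*I ≈ 127.0 + 792.0*I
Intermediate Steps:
M = -11 (M = -4 - 7 = -11)
Q = 2 (Q = -4 + 6*1 = -4 + 6 = 2)
P(f, V) = -11*f + 2*V
((-1*(-2) - 1*6)*6)*P(√(-6 - 3), -4) - 65 = ((-1*(-2) - 1*6)*6)*(-11*√(-6 - 3) + 2*(-4)) - 65 = ((2 - 6)*6)*(-33*I - 8) - 65 = (-4*6)*(-33*I - 8) - 65 = -24*(-33*I - 8) - 65 = -24*(-8 - 33*I) - 65 = (192 + 792*I) - 65 = 127 + 792*I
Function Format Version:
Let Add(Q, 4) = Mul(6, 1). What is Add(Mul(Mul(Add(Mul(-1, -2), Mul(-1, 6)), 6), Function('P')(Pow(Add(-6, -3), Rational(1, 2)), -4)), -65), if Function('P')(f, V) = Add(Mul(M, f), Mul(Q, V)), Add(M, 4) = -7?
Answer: Add(127, Mul(792, I)) ≈ Add(127.00, Mul(792.00, I))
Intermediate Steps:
M = -11 (M = Add(-4, -7) = -11)
Q = 2 (Q = Add(-4, Mul(6, 1)) = Add(-4, 6) = 2)
Function('P')(f, V) = Add(Mul(-11, f), Mul(2, V))
Add(Mul(Mul(Add(Mul(-1, -2), Mul(-1, 6)), 6), Function('P')(Pow(Add(-6, -3), Rational(1, 2)), -4)), -65) = Add(Mul(Mul(Add(Mul(-1, -2), Mul(-1, 6)), 6), Add(Mul(-11, Pow(Add(-6, -3), Rational(1, 2))), Mul(2, -4))), -65) = Add(Mul(Mul(Add(2, -6), 6), Add(Mul(-11, Pow(-9, Rational(1, 2))), -8)), -65) = Add(Mul(Mul(-4, 6), Add(Mul(-11, Mul(3, I)), -8)), -65) = Add(Mul(-24, Add(Mul(-33, I), -8)), -65) = Add(Mul(-24, Add(-8, Mul(-33, I))), -65) = Add(Add(192, Mul(792, I)), -65) = Add(127, Mul(792, I))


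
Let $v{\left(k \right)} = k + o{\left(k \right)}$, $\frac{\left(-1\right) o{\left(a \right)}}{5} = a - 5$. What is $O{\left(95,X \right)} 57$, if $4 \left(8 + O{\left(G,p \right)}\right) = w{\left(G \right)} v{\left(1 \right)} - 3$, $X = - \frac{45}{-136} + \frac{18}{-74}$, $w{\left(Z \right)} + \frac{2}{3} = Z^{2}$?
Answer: $2700033$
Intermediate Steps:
$o{\left(a \right)} = 25 - 5 a$ ($o{\left(a \right)} = - 5 \left(a - 5\right) = - 5 \left(-5 + a\right) = 25 - 5 a$)
$w{\left(Z \right)} = - \frac{2}{3} + Z^{2}$
$X = \frac{441}{5032}$ ($X = \left(-45\right) \left(- \frac{1}{136}\right) + 18 \left(- \frac{1}{74}\right) = \frac{45}{136} - \frac{9}{37} = \frac{441}{5032} \approx 0.087639$)
$v{\left(k \right)} = 25 - 4 k$ ($v{\left(k \right)} = k - \left(-25 + 5 k\right) = 25 - 4 k$)
$O{\left(G,p \right)} = - \frac{49}{4} + \frac{21 G^{2}}{4}$ ($O{\left(G,p \right)} = -8 + \frac{\left(- \frac{2}{3} + G^{2}\right) \left(25 - 4\right) - 3}{4} = -8 + \frac{\left(- \frac{2}{3} + G^{2}\right) 21 - 3}{4} = -8 + \frac{\left(-14 + 21 G^{2}\right) - 3}{4} = -8 + \frac{-17 + 21 G^{2}}{4} = -8 + \left(- \frac{17}{4} + \frac{21 G^{2}}{4}\right) = - \frac{49}{4} + \frac{21 G^{2}}{4}$)
$O{\left(95,X \right)} 57 = \left(- \frac{49}{4} + \frac{21 \cdot 95^{2}}{4}\right) 57 = \left(- \frac{49}{4} + \frac{21}{4} \cdot 9025\right) 57 = \left(- \frac{49}{4} + \frac{189525}{4}\right) 57 = 47369 \cdot 57 = 2700033$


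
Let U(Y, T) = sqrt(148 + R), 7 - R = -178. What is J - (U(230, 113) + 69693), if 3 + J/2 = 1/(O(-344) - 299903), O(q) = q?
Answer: -20926915655/300247 - 3*sqrt(37) ≈ -69717.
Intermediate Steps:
R = 185 (R = 7 - 1*(-178) = 7 + 178 = 185)
U(Y, T) = 3*sqrt(37) (U(Y, T) = sqrt(148 + 185) = sqrt(333) = 3*sqrt(37))
J = -1801484/300247 (J = -6 + 2/(-344 - 299903) = -6 + 2/(-300247) = -6 + 2*(-1/300247) = -6 - 2/300247 = -1801484/300247 ≈ -6.0000)
J - (U(230, 113) + 69693) = -1801484/300247 - (3*sqrt(37) + 69693) = -1801484/300247 - (69693 + 3*sqrt(37)) = -1801484/300247 + (-69693 - 3*sqrt(37)) = -20926915655/300247 - 3*sqrt(37)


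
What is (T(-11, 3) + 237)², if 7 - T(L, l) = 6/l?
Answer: 58564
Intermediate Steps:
T(L, l) = 7 - 6/l
(T(-11, 3) + 237)² = ((7 - 6/3) + 237)² = ((7 - 6*⅓) + 237)² = ((7 - 2) + 237)² = (5 + 237)² = 242² = 58564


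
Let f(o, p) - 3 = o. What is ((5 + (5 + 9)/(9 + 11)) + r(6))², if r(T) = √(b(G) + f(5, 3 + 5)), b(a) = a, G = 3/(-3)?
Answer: 3949/100 + 57*√7/5 ≈ 69.652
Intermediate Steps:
f(o, p) = 3 + o
G = -1 (G = 3*(-⅓) = -1)
r(T) = √7 (r(T) = √(-1 + (3 + 5)) = √(-1 + 8) = √7)
((5 + (5 + 9)/(9 + 11)) + r(6))² = ((5 + (5 + 9)/(9 + 11)) + √7)² = ((5 + 14/20) + √7)² = ((5 + 14*(1/20)) + √7)² = ((5 + 7/10) + √7)² = (57/10 + √7)²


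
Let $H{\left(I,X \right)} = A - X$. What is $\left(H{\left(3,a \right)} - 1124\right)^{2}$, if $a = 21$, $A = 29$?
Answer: $1245456$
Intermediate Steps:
$H{\left(I,X \right)} = 29 - X$
$\left(H{\left(3,a \right)} - 1124\right)^{2} = \left(\left(29 - 21\right) - 1124\right)^{2} = \left(8 - 1124\right)^{2} = \left(-1116\right)^{2} = 1245456$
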